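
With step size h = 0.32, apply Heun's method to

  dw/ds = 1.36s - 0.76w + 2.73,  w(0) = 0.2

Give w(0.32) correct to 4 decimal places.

Heun: k1 = f(s_n, w_n); k2 = f(s_n + h, w_n + h·k1); w_{n+1} = w_n + (h/2)·(k1 + k2).
s=0.000000, w=0.200000:
  k1 = f(0.000000, 0.200000) = 2.578000
  k2 = f(0.320000, 1.024960) = 2.386230
  w ← 0.200000 + (0.32/2)·(2.578000 + 2.386230) = 0.994277
w(0.32) ≈ 0.9943

0.9943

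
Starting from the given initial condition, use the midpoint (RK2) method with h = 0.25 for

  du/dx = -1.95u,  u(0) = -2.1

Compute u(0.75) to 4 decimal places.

Midpoint: k1 = f(x_n, u_n); k2 = f(x_n + h/2, u_n + (h/2)·k1); u_{n+1} = u_n + h·k2.
x=0.000000, u=-2.100000:
  k1 = f(0.000000, -2.100000) = 4.095000
  k2 = f(0.125000, -1.588125) = 3.096844
  u ← -2.100000 + 0.25·3.096844 = -1.325789
x=0.250000, u=-1.325789:
  k1 = f(0.250000, -1.325789) = 2.585289
  k2 = f(0.375000, -1.002628) = 1.955125
  u ← -1.325789 + 0.25·1.955125 = -0.837008
x=0.500000, u=-0.837008:
  k1 = f(0.500000, -0.837008) = 1.632165
  k2 = f(0.625000, -0.632987) = 1.234325
  u ← -0.837008 + 0.25·1.234325 = -0.528427
u(0.75) ≈ -0.5284

-0.5284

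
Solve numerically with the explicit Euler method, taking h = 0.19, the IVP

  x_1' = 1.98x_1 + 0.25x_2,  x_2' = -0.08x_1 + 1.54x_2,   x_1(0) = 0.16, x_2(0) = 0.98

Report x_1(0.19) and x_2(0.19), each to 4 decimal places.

Euler on (x_1,x_2): x_1_{n+1} = x_1_n + h·x_1', x_2_{n+1} = x_2_n + h·x_2'.
0.000000: (0.160000, 0.980000); f=(0.561800, 1.496400) → (0.266742, 1.264316)
(x_1(0.19), x_2(0.19)) ≈ (0.2667, 1.2643)

0.2667, 1.2643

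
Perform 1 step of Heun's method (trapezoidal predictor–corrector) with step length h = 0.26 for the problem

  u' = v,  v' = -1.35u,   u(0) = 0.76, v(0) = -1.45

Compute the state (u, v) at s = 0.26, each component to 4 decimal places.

Heun on (u,v): k1 = f(s_n, state_n); k2 = f(s_n + h, state_n + h·k1); state_{n+1} = state_n + (h/2)·(k1 + k2).
0.000000: (0.760000, -1.450000)
  k1 = (-1.450000, -1.026000)
  predictor → (0.383000, -1.716760)
  k2 = (-1.716760, -0.517050)
  → (0.348321, -1.650597)
(u(0.26), v(0.26)) ≈ (0.3483, -1.6506)

0.3483, -1.6506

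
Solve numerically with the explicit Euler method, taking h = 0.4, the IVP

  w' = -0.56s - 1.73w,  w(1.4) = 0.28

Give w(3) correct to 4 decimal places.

-0.7791

Euler: w_{n+1} = w_n + h·f(s_n, w_n).
s=1.400000, w=0.280000: f=-1.268400 → w ← 0.280000 + 0.4·(-1.268400) = -0.227360
s=1.800000, w=-0.227360: f=-0.614667 → w ← -0.227360 + 0.4·(-0.614667) = -0.473227
s=2.200000, w=-0.473227: f=-0.413317 → w ← -0.473227 + 0.4·(-0.413317) = -0.638554
s=2.600000, w=-0.638554: f=-0.351302 → w ← -0.638554 + 0.4·(-0.351302) = -0.779075
w(3) ≈ -0.7791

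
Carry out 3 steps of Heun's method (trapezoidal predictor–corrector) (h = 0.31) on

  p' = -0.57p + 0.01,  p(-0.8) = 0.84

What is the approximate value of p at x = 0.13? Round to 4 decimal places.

0.5031

Heun: k1 = f(x_n, p_n); k2 = f(x_n + h, p_n + h·k1); p_{n+1} = p_n + (h/2)·(k1 + k2).
x=-0.800000, p=0.840000:
  k1 = f(-0.800000, 0.840000) = -0.468800
  k2 = f(-0.490000, 0.694672) = -0.385963
  p ← 0.840000 + (0.31/2)·(-0.468800 + (-0.385963)) = 0.707512
x=-0.490000, p=0.707512:
  k1 = f(-0.490000, 0.707512) = -0.393282
  k2 = f(-0.180000, 0.585594) = -0.323789
  p ← 0.707512 + (0.31/2)·(-0.393282 + (-0.323789)) = 0.596366
x=-0.180000, p=0.596366:
  k1 = f(-0.180000, 0.596366) = -0.329929
  k2 = f(0.130000, 0.494088) = -0.271630
  p ← 0.596366 + (0.31/2)·(-0.329929 + (-0.271630)) = 0.503124
p(0.13) ≈ 0.5031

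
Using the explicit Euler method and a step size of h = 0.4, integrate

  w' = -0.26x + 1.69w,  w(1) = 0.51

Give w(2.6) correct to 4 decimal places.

2.5829

Euler: w_{n+1} = w_n + h·f(x_n, w_n).
x=1.000000, w=0.510000: f=0.601900 → w ← 0.510000 + 0.4·0.601900 = 0.750760
x=1.400000, w=0.750760: f=0.904784 → w ← 0.750760 + 0.4·0.904784 = 1.112674
x=1.800000, w=1.112674: f=1.412419 → w ← 1.112674 + 0.4·1.412419 = 1.677641
x=2.200000, w=1.677641: f=2.263214 → w ← 1.677641 + 0.4·2.263214 = 2.582927
w(2.6) ≈ 2.5829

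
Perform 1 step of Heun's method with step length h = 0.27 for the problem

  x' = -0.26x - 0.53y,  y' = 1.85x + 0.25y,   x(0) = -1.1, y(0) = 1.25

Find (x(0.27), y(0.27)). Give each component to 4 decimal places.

-1.1648, 0.7438

Heun on (x,y): k1 = f(s_n, state_n); k2 = f(s_n + h, state_n + h·k1); state_{n+1} = state_n + (h/2)·(k1 + k2).
0.000000: (-1.100000, 1.250000)
  k1 = (-0.376500, -1.722500)
  predictor → (-1.201655, 0.784925)
  k2 = (-0.103580, -2.026831)
  → (-1.164811, 0.743840)
(x(0.27), y(0.27)) ≈ (-1.1648, 0.7438)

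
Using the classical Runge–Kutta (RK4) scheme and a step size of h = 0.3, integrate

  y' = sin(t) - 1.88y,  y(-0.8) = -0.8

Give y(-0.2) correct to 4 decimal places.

RK4: k1 = f(t_n, y_n); k2 = f(t_n + h/2, y_n + (h/2)·k1); k3 = f(t_n + h/2, y_n + (h/2)·k2); k4 = f(t_n + h, y_n + h·k3); y_{n+1} = y_n + (h/6)·(k1 + 2k2 + 2k3 + k4).
t=-0.800000, y=-0.800000:
  k1 = f(-0.800000, -0.800000) = 0.786644
  k2 = f(-0.650000, -0.682003) = 0.676980
  k3 = f(-0.650000, -0.698453) = 0.707905
  k4 = f(-0.500000, -0.587628) = 0.625316
  y ← -0.800000 + (0.3/6)·(k1 + 2k2 + 2k3 + k4) = -0.590913
t=-0.500000, y=-0.590913:
  k1 = f(-0.500000, -0.590913) = 0.631492
  k2 = f(-0.350000, -0.496190) = 0.589939
  k3 = f(-0.350000, -0.502423) = 0.601657
  k4 = f(-0.200000, -0.410416) = 0.572914
  y ← -0.590913 + (0.3/6)·(k1 + 2k2 + 2k3 + k4) = -0.411534
y(-0.2) ≈ -0.4115

-0.4115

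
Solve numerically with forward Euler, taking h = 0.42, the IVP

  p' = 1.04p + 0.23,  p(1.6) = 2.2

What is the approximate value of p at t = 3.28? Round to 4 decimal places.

10.0971

Euler: p_{n+1} = p_n + h·f(t_n, p_n).
t=1.600000, p=2.200000: f=2.518000 → p ← 2.200000 + 0.42·2.518000 = 3.257560
t=2.020000, p=3.257560: f=3.617862 → p ← 3.257560 + 0.42·3.617862 = 4.777062
t=2.440000, p=4.777062: f=5.198145 → p ← 4.777062 + 0.42·5.198145 = 6.960283
t=2.860000, p=6.960283: f=7.468694 → p ← 6.960283 + 0.42·7.468694 = 10.097135
p(3.28) ≈ 10.0971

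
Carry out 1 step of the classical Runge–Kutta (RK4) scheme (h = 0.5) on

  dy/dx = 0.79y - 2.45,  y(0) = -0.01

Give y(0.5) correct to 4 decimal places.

-1.5168

RK4: k1 = f(x_n, y_n); k2 = f(x_n + h/2, y_n + (h/2)·k1); k3 = f(x_n + h/2, y_n + (h/2)·k2); k4 = f(x_n + h, y_n + h·k3); y_{n+1} = y_n + (h/6)·(k1 + 2k2 + 2k3 + k4).
x=0.000000, y=-0.010000:
  k1 = f(0.000000, -0.010000) = -2.457900
  k2 = f(0.250000, -0.624475) = -2.943335
  k3 = f(0.250000, -0.745834) = -3.039209
  k4 = f(0.500000, -1.529604) = -3.658387
  y ← -0.010000 + (0.5/6)·(k1 + 2k2 + 2k3 + k4) = -1.516781
y(0.5) ≈ -1.5168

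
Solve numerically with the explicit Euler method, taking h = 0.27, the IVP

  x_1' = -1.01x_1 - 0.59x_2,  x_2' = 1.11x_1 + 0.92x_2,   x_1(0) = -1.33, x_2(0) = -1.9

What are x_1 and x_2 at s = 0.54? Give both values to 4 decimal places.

-0.0420, -3.6580

Euler on (x_1,x_2): x_1_{n+1} = x_1_n + h·x_1', x_2_{n+1} = x_2_n + h·x_2'.
0.000000: (-1.330000, -1.900000); f=(2.464300, -3.224300) → (-0.664639, -2.770561)
0.270000: (-0.664639, -2.770561); f=(2.305916, -3.286665) → (-0.042042, -3.657961)
(x_1(0.54), x_2(0.54)) ≈ (-0.0420, -3.6580)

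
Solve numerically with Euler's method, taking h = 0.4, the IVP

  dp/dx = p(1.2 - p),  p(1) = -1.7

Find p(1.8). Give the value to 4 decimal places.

-10.8280

Euler: p_{n+1} = p_n + h·f(x_n, p_n).
x=1.000000, p=-1.700000: f=-4.930000 → p ← -1.700000 + 0.4·(-4.930000) = -3.672000
x=1.400000, p=-3.672000: f=-17.889984 → p ← -3.672000 + 0.4·(-17.889984) = -10.827994
p(1.8) ≈ -10.8280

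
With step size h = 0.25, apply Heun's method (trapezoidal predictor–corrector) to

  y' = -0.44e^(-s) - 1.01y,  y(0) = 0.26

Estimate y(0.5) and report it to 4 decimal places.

Heun: k1 = f(s_n, y_n); k2 = f(s_n + h, y_n + h·k1); y_{n+1} = y_n + (h/2)·(k1 + k2).
s=0.000000, y=0.260000:
  k1 = f(0.000000, 0.260000) = -0.702600
  k2 = f(0.250000, 0.084350) = -0.427866
  y ← 0.260000 + (0.25/2)·(-0.702600 + (-0.427866)) = 0.118692
s=0.250000, y=0.118692:
  k1 = f(0.250000, 0.118692) = -0.462551
  k2 = f(0.500000, 0.003054) = -0.269958
  y ← 0.118692 + (0.25/2)·(-0.462551 + (-0.269958)) = 0.027128
y(0.5) ≈ 0.0271

0.0271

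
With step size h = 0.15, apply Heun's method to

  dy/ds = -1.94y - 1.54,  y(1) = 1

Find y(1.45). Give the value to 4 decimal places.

Heun: k1 = f(s_n, y_n); k2 = f(s_n + h, y_n + h·k1); y_{n+1} = y_n + (h/2)·(k1 + k2).
s=1.000000, y=1.000000:
  k1 = f(1.000000, 1.000000) = -3.480000
  k2 = f(1.150000, 0.478000) = -2.467320
  y ← 1.000000 + (0.15/2)·(-3.480000 + (-2.467320)) = 0.553951
s=1.150000, y=0.553951:
  k1 = f(1.150000, 0.553951) = -2.614665
  k2 = f(1.300000, 0.161751) = -1.853797
  y ← 0.553951 + (0.15/2)·(-2.614665 + (-1.853797)) = 0.218816
s=1.300000, y=0.218816:
  k1 = f(1.300000, 0.218816) = -1.964504
  k2 = f(1.450000, -0.075859) = -1.392833
  y ← 0.218816 + (0.15/2)·(-1.964504 + (-1.392833)) = -0.032984
y(1.45) ≈ -0.0330

-0.0330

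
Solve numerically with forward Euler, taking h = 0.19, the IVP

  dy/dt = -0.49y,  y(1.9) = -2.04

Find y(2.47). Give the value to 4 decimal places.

Euler: y_{n+1} = y_n + h·f(t_n, y_n).
t=1.900000, y=-2.040000: f=0.999600 → y ← -2.040000 + 0.19·0.999600 = -1.850076
t=2.090000, y=-1.850076: f=0.906537 → y ← -1.850076 + 0.19·0.906537 = -1.677834
t=2.280000, y=-1.677834: f=0.822139 → y ← -1.677834 + 0.19·0.822139 = -1.521628
y(2.47) ≈ -1.5216

-1.5216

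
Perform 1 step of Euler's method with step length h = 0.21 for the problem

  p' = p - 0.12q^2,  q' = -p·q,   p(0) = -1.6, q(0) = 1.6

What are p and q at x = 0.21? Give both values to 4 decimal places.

Euler on (p,q): p_{n+1} = p_n + h·p', q_{n+1} = q_n + h·q'.
0.000000: (-1.600000, 1.600000); f=(-1.907200, 2.560000) → (-2.000512, 2.137600)
(p(0.21), q(0.21)) ≈ (-2.0005, 2.1376)

-2.0005, 2.1376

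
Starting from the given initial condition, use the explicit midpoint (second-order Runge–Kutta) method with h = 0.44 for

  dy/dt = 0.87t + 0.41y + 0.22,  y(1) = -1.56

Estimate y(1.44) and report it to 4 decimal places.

Midpoint: k1 = f(t_n, y_n); k2 = f(t_n + h/2, y_n + (h/2)·k1); y_{n+1} = y_n + h·k2.
t=1.000000, y=-1.560000:
  k1 = f(1.000000, -1.560000) = 0.450400
  k2 = f(1.220000, -1.460912) = 0.682426
  y ← -1.560000 + 0.44·0.682426 = -1.259733
y(1.44) ≈ -1.2597

-1.2597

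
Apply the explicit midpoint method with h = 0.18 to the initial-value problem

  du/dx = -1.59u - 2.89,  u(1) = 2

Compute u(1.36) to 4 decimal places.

Midpoint: k1 = f(x_n, u_n); k2 = f(x_n + h/2, u_n + (h/2)·k1); u_{n+1} = u_n + h·k2.
x=1.000000, u=2.000000:
  k1 = f(1.000000, 2.000000) = -6.070000
  k2 = f(1.090000, 1.453700) = -5.201383
  u ← 2.000000 + 0.18·(-5.201383) = 1.063751
x=1.180000, u=1.063751:
  k1 = f(1.180000, 1.063751) = -4.581364
  k2 = f(1.270000, 0.651428) = -3.925771
  u ← 1.063751 + 0.18·(-3.925771) = 0.357112
u(1.36) ≈ 0.3571

0.3571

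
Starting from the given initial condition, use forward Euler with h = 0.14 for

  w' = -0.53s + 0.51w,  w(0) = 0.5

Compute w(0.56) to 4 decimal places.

Euler: w_{n+1} = w_n + h·f(s_n, w_n).
s=0.000000, w=0.500000: f=0.255000 → w ← 0.500000 + 0.14·0.255000 = 0.535700
s=0.140000, w=0.535700: f=0.199007 → w ← 0.535700 + 0.14·0.199007 = 0.563561
s=0.280000, w=0.563561: f=0.139016 → w ← 0.563561 + 0.14·0.139016 = 0.583023
s=0.420000, w=0.583023: f=0.074742 → w ← 0.583023 + 0.14·0.074742 = 0.593487
w(0.56) ≈ 0.5935

0.5935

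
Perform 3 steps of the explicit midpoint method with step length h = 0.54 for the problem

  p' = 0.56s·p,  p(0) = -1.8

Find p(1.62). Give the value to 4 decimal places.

Midpoint: k1 = f(s_n, p_n); k2 = f(s_n + h/2, p_n + (h/2)·k1); p_{n+1} = p_n + h·k2.
s=0.000000, p=-1.800000:
  k1 = f(0.000000, -1.800000) = 0.000000
  k2 = f(0.270000, -1.800000) = -0.272160
  p ← -1.800000 + 0.54·(-0.272160) = -1.946966
s=0.540000, p=-1.946966:
  k1 = f(0.540000, -1.946966) = -0.588763
  k2 = f(0.810000, -2.105932) = -0.955251
  p ← -1.946966 + 0.54·(-0.955251) = -2.462802
s=1.080000, p=-2.462802:
  k1 = f(1.080000, -2.462802) = -1.489503
  k2 = f(1.350000, -2.864968) = -2.165915
  p ← -2.462802 + 0.54·(-2.165915) = -3.632396
p(1.62) ≈ -3.6324

-3.6324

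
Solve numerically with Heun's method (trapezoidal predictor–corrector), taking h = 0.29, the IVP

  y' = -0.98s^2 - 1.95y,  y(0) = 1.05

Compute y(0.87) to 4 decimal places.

0.0565

Heun: k1 = f(s_n, y_n); k2 = f(s_n + h, y_n + h·k1); y_{n+1} = y_n + (h/2)·(k1 + k2).
s=0.000000, y=1.050000:
  k1 = f(0.000000, 1.050000) = -2.047500
  k2 = f(0.290000, 0.456225) = -0.972057
  y ← 1.050000 + (0.29/2)·(-2.047500 + (-0.972057)) = 0.612164
s=0.290000, y=0.612164:
  k1 = f(0.290000, 0.612164) = -1.276138
  k2 = f(0.580000, 0.242084) = -0.801736
  y ← 0.612164 + (0.29/2)·(-1.276138 + (-0.801736)) = 0.310872
s=0.580000, y=0.310872:
  k1 = f(0.580000, 0.310872) = -0.935873
  k2 = f(0.870000, 0.039469) = -0.818727
  y ← 0.310872 + (0.29/2)·(-0.935873 + (-0.818727)) = 0.056455
y(0.87) ≈ 0.0565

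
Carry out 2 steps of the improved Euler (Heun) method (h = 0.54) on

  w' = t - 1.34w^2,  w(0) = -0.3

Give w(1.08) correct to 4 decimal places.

Heun: k1 = f(t_n, w_n); k2 = f(t_n + h, w_n + h·k1); w_{n+1} = w_n + (h/2)·(k1 + k2).
t=0.000000, w=-0.300000:
  k1 = f(0.000000, -0.300000) = -0.120600
  k2 = f(0.540000, -0.365124) = 0.361357
  w ← -0.300000 + (0.54/2)·(-0.120600 + 0.361357) = -0.234996
t=0.540000, w=-0.234996:
  k1 = f(0.540000, -0.234996) = 0.466001
  k2 = f(1.080000, 0.016645) = 1.079629
  w ← -0.234996 + (0.54/2)·(0.466001 + 1.079629) = 0.182325
w(1.08) ≈ 0.1823

0.1823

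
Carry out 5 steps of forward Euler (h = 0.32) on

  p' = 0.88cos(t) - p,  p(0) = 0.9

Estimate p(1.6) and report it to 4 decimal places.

0.5701

Euler: p_{n+1} = p_n + h·f(t_n, p_n).
t=0.000000, p=0.900000: f=-0.020000 → p ← 0.900000 + 0.32·(-0.020000) = 0.893600
t=0.320000, p=0.893600: f=-0.058273 → p ← 0.893600 + 0.32·(-0.058273) = 0.874953
t=0.640000, p=0.874953: f=-0.169108 → p ← 0.874953 + 0.32·(-0.169108) = 0.820838
t=0.960000, p=0.820838: f=-0.316140 → p ← 0.820838 + 0.32·(-0.316140) = 0.719673
t=1.280000, p=0.719673: f=-0.467364 → p ← 0.719673 + 0.32·(-0.467364) = 0.570117
p(1.6) ≈ 0.5701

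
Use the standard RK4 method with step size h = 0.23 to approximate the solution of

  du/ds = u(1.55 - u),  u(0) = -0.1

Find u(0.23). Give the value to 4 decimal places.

RK4: k1 = f(s_n, u_n); k2 = f(s_n + h/2, u_n + (h/2)·k1); k3 = f(s_n + h/2, u_n + (h/2)·k2); k4 = f(s_n + h, u_n + h·k3); u_{n+1} = u_n + (h/6)·(k1 + 2k2 + 2k3 + k4).
s=0.000000, u=-0.100000:
  k1 = f(0.000000, -0.100000) = -0.165000
  k2 = f(0.115000, -0.118975) = -0.198566
  k3 = f(0.115000, -0.122835) = -0.205483
  k4 = f(0.230000, -0.147261) = -0.249940
  u ← -0.100000 + (0.23/6)·(k1 + 2k2 + 2k3 + k4) = -0.146883
u(0.23) ≈ -0.1469

-0.1469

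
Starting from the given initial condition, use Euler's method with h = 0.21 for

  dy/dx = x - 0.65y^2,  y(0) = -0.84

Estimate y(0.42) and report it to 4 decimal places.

Euler: y_{n+1} = y_n + h·f(x_n, y_n).
x=0.000000, y=-0.840000: f=-0.458640 → y ← -0.840000 + 0.21·(-0.458640) = -0.936314
x=0.210000, y=-0.936314: f=-0.359845 → y ← -0.936314 + 0.21·(-0.359845) = -1.011882
y(0.42) ≈ -1.0119

-1.0119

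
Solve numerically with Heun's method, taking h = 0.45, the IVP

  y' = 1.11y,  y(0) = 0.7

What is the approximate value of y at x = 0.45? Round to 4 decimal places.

1.1370

Heun: k1 = f(x_n, y_n); k2 = f(x_n + h, y_n + h·k1); y_{n+1} = y_n + (h/2)·(k1 + k2).
x=0.000000, y=0.700000:
  k1 = f(0.000000, 0.700000) = 0.777000
  k2 = f(0.450000, 1.049650) = 1.165112
  y ← 0.700000 + (0.45/2)·(0.777000 + 1.165112) = 1.136975
y(0.45) ≈ 1.1370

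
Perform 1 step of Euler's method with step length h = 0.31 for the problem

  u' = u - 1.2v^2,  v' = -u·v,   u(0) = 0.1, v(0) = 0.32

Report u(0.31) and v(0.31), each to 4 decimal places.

0.0929, 0.3101

Euler on (u,v): u_{n+1} = u_n + h·u', v_{n+1} = v_n + h·v'.
0.000000: (0.100000, 0.320000); f=(-0.022880, -0.032000) → (0.092907, 0.310080)
(u(0.31), v(0.31)) ≈ (0.0929, 0.3101)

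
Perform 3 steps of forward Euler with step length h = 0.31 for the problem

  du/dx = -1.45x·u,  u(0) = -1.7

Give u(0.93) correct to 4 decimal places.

Euler: u_{n+1} = u_n + h·f(x_n, u_n).
x=0.000000, u=-1.700000: f=0.000000 → u ← -1.700000 + 0.31·0.000000 = -1.700000
x=0.310000, u=-1.700000: f=0.764150 → u ← -1.700000 + 0.31·0.764150 = -1.463113
x=0.620000, u=-1.463113: f=1.315339 → u ← -1.463113 + 0.31·1.315339 = -1.055358
u(0.93) ≈ -1.0554

-1.0554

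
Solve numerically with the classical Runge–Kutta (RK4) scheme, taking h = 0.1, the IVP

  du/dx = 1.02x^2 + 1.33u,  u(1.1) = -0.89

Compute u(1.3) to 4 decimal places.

-0.8264

RK4: k1 = f(x_n, u_n); k2 = f(x_n + h/2, u_n + (h/2)·k1); k3 = f(x_n + h/2, u_n + (h/2)·k2); k4 = f(x_n + h, u_n + h·k3); u_{n+1} = u_n + (h/6)·(k1 + 2k2 + 2k3 + k4).
x=1.100000, u=-0.890000:
  k1 = f(1.100000, -0.890000) = 0.050500
  k2 = f(1.150000, -0.887475) = 0.168608
  k3 = f(1.150000, -0.881570) = 0.176462
  k4 = f(1.200000, -0.872354) = 0.308570
  u ← -0.890000 + (0.1/6)·(k1 + 2k2 + 2k3 + k4) = -0.872513
x=1.200000, u=-0.872513:
  k1 = f(1.200000, -0.872513) = 0.308358
  k2 = f(1.250000, -0.857095) = 0.453813
  k3 = f(1.250000, -0.849822) = 0.463486
  k4 = f(1.300000, -0.826165) = 0.625001
  u ← -0.872513 + (0.1/6)·(k1 + 2k2 + 2k3 + k4) = -0.826381
u(1.3) ≈ -0.8264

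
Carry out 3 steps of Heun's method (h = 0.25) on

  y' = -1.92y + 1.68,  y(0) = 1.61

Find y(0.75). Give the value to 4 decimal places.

1.0634

Heun: k1 = f(t_n, y_n); k2 = f(t_n + h, y_n + h·k1); y_{n+1} = y_n + (h/2)·(k1 + k2).
t=0.000000, y=1.610000:
  k1 = f(0.000000, 1.610000) = -1.411200
  k2 = f(0.250000, 1.257200) = -0.733824
  y ← 1.610000 + (0.25/2)·(-1.411200 + (-0.733824)) = 1.341872
t=0.250000, y=1.341872:
  k1 = f(0.250000, 1.341872) = -0.896394
  k2 = f(0.500000, 1.117773) = -0.466125
  y ← 1.341872 + (0.25/2)·(-0.896394 + (-0.466125)) = 1.171557
t=0.500000, y=1.171557:
  k1 = f(0.500000, 1.171557) = -0.569390
  k2 = f(0.750000, 1.029210) = -0.296083
  y ← 1.171557 + (0.25/2)·(-0.569390 + (-0.296083)) = 1.063373
y(0.75) ≈ 1.0634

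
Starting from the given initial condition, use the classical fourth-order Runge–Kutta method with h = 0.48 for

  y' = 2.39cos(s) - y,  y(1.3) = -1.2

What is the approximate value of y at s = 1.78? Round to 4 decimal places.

RK4: k1 = f(s_n, y_n); k2 = f(s_n + h/2, y_n + (h/2)·k1); k3 = f(s_n + h/2, y_n + (h/2)·k2); k4 = f(s_n + h, y_n + h·k3); y_{n+1} = y_n + (h/6)·(k1 + 2k2 + 2k3 + k4).
s=1.300000, y=-1.200000:
  k1 = f(1.300000, -1.200000) = 1.839322
  k2 = f(1.540000, -0.758563) = 0.832154
  k3 = f(1.540000, -1.000283) = 1.073875
  k4 = f(1.780000, -0.684540) = 0.188183
  y ← -1.200000 + (0.48/6)·(k1 + 2k2 + 2k3 + k4) = -0.732835
y(1.78) ≈ -0.7328

-0.7328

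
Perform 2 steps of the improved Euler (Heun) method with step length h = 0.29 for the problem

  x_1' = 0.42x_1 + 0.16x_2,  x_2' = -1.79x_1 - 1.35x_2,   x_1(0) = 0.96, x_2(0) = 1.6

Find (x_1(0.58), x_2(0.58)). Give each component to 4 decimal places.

1.2958, -0.0758

Heun on (x_1,x_2): k1 = f(t_n, state_n); k2 = f(t_n + h, state_n + h·k1); state_{n+1} = state_n + (h/2)·(k1 + k2).
0.000000: (0.960000, 1.600000)
  k1 = (0.659200, -3.878400)
  predictor → (1.151168, 0.475264)
  k2 = (0.559533, -2.702197)
  → (1.136716, 0.645813)
0.290000: (1.136716, 0.645813)
  k1 = (0.580751, -2.906570)
  predictor → (1.305134, -0.197092)
  k2 = (0.516622, -2.070116)
  → (1.295835, -0.075806)
(x_1(0.58), x_2(0.58)) ≈ (1.2958, -0.0758)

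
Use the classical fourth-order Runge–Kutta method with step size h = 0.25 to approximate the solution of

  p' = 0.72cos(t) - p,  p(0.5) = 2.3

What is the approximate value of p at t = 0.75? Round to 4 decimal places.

1.9196

RK4: k1 = f(t_n, p_n); k2 = f(t_n + h/2, p_n + (h/2)·k1); k3 = f(t_n + h/2, p_n + (h/2)·k2); k4 = f(t_n + h, p_n + h·k3); p_{n+1} = p_n + (h/6)·(k1 + 2k2 + 2k3 + k4).
t=0.500000, p=2.300000:
  k1 = f(0.500000, 2.300000) = -1.668141
  k2 = f(0.625000, 2.091482) = -1.507589
  k3 = f(0.625000, 2.111551) = -1.527658
  k4 = f(0.750000, 1.918086) = -1.391270
  p ← 2.300000 + (0.25/6)·(k1 + 2k2 + 2k3 + k4) = 1.919587
p(0.75) ≈ 1.9196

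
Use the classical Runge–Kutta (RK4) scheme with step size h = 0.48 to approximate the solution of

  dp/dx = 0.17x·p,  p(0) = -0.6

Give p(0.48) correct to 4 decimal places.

RK4: k1 = f(x_n, p_n); k2 = f(x_n + h/2, p_n + (h/2)·k1); k3 = f(x_n + h/2, p_n + (h/2)·k2); k4 = f(x_n + h, p_n + h·k3); p_{n+1} = p_n + (h/6)·(k1 + 2k2 + 2k3 + k4).
x=0.000000, p=-0.600000:
  k1 = f(0.000000, -0.600000) = 0.000000
  k2 = f(0.240000, -0.600000) = -0.024480
  k3 = f(0.240000, -0.605875) = -0.024720
  k4 = f(0.480000, -0.611865) = -0.049928
  p ← -0.600000 + (0.48/6)·(k1 + 2k2 + 2k3 + k4) = -0.611866
p(0.48) ≈ -0.6119

-0.6119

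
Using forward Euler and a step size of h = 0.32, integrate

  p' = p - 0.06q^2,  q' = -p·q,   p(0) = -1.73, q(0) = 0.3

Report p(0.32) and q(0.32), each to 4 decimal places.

-2.2853, 0.4661

Euler on (p,q): p_{n+1} = p_n + h·p', q_{n+1} = q_n + h·q'.
0.000000: (-1.730000, 0.300000); f=(-1.735400, 0.519000) → (-2.285328, 0.466080)
(p(0.32), q(0.32)) ≈ (-2.2853, 0.4661)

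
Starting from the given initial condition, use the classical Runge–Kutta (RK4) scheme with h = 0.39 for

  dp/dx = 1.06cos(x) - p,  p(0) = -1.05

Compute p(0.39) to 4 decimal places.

RK4: k1 = f(x_n, p_n); k2 = f(x_n + h/2, p_n + (h/2)·k1); k3 = f(x_n + h/2, p_n + (h/2)·k2); k4 = f(x_n + h, p_n + h·k3); p_{n+1} = p_n + (h/6)·(k1 + 2k2 + 2k3 + k4).
x=0.000000, p=-1.050000:
  k1 = f(0.000000, -1.050000) = 2.110000
  k2 = f(0.195000, -0.638550) = 1.678461
  k3 = f(0.195000, -0.722700) = 1.762611
  k4 = f(0.390000, -0.362582) = 1.342985
  p ← -1.050000 + (0.39/6)·(k1 + 2k2 + 2k3 + k4) = -0.378217
p(0.39) ≈ -0.3782

-0.3782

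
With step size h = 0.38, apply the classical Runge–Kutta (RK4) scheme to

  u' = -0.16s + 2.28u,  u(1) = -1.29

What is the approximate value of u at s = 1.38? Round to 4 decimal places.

RK4: k1 = f(s_n, u_n); k2 = f(s_n + h/2, u_n + (h/2)·k1); k3 = f(s_n + h/2, u_n + (h/2)·k2); k4 = f(s_n + h, u_n + h·k3); u_{n+1} = u_n + (h/6)·(k1 + 2k2 + 2k3 + k4).
s=1.000000, u=-1.290000:
  k1 = f(1.000000, -1.290000) = -3.101200
  k2 = f(1.190000, -1.879228) = -4.475040
  k3 = f(1.190000, -2.140258) = -5.070187
  k4 = f(1.380000, -3.216671) = -7.554810
  u ← -1.290000 + (0.38/6)·(k1 + 2k2 + 2k3 + k4) = -3.173943
u(1.38) ≈ -3.1739

-3.1739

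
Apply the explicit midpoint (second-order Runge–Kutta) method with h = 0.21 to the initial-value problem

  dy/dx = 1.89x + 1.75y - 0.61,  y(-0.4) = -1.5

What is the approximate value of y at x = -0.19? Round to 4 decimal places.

Midpoint: k1 = f(x_n, y_n); k2 = f(x_n + h/2, y_n + (h/2)·k1); y_{n+1} = y_n + h·k2.
x=-0.400000, y=-1.500000:
  k1 = f(-0.400000, -1.500000) = -3.991000
  k2 = f(-0.295000, -1.919055) = -4.525896
  y ← -1.500000 + 0.21·(-4.525896) = -2.450438
y(-0.19) ≈ -2.4504

-2.4504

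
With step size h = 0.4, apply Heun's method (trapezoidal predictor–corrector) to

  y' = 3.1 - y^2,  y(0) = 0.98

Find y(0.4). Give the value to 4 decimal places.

1.3539

Heun: k1 = f(s_n, y_n); k2 = f(s_n + h, y_n + h·k1); y_{n+1} = y_n + (h/2)·(k1 + k2).
s=0.000000, y=0.980000:
  k1 = f(0.000000, 0.980000) = 2.139600
  k2 = f(0.400000, 1.835840) = -0.270309
  y ← 0.980000 + (0.4/2)·(2.139600 + (-0.270309)) = 1.353858
y(0.4) ≈ 1.3539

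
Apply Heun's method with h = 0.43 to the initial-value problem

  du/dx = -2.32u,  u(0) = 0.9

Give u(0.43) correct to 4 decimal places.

0.4500

Heun: k1 = f(x_n, u_n); k2 = f(x_n + h, u_n + h·k1); u_{n+1} = u_n + (h/2)·(k1 + k2).
x=0.000000, u=0.900000:
  k1 = f(0.000000, 0.900000) = -2.088000
  k2 = f(0.430000, 0.002160) = -0.005011
  u ← 0.900000 + (0.43/2)·(-2.088000 + (-0.005011)) = 0.450003
u(0.43) ≈ 0.4500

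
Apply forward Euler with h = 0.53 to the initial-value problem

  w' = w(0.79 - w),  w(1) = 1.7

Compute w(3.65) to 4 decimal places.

Euler: w_{n+1} = w_n + h·f(x_n, w_n).
x=1.000000, w=1.700000: f=-1.547000 → w ← 1.700000 + 0.53·(-1.547000) = 0.880090
x=1.530000, w=0.880090: f=-0.079287 → w ← 0.880090 + 0.53·(-0.079287) = 0.838068
x=2.060000, w=0.838068: f=-0.040284 → w ← 0.838068 + 0.53·(-0.040284) = 0.816717
x=2.590000, w=0.816717: f=-0.021820 → w ← 0.816717 + 0.53·(-0.021820) = 0.805152
x=3.120000, w=0.805152: f=-0.012200 → w ← 0.805152 + 0.53·(-0.012200) = 0.798686
w(3.65) ≈ 0.7987

0.7987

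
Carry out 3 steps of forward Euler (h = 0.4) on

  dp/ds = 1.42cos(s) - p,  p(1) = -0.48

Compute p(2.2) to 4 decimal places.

-0.0643

Euler: p_{n+1} = p_n + h·f(s_n, p_n).
s=1.000000, p=-0.480000: f=1.247229 → p ← -0.480000 + 0.4·1.247229 = 0.018892
s=1.400000, p=0.018892: f=0.222462 → p ← 0.018892 + 0.4·0.222462 = 0.107876
s=1.800000, p=0.107876: f=-0.430503 → p ← 0.107876 + 0.4·(-0.430503) = -0.064325
p(2.2) ≈ -0.0643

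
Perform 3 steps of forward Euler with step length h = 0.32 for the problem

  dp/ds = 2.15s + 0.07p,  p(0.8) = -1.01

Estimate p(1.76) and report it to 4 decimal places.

Euler: p_{n+1} = p_n + h·f(s_n, p_n).
s=0.800000, p=-1.010000: f=1.649300 → p ← -1.010000 + 0.32·1.649300 = -0.482224
s=1.120000, p=-0.482224: f=2.374244 → p ← -0.482224 + 0.32·2.374244 = 0.277534
s=1.440000, p=0.277534: f=3.115427 → p ← 0.277534 + 0.32·3.115427 = 1.274471
p(1.76) ≈ 1.2745

1.2745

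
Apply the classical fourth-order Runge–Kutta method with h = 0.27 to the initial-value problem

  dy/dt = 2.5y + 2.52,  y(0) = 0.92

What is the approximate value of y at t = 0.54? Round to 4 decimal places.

RK4: k1 = f(t_n, y_n); k2 = f(t_n + h/2, y_n + (h/2)·k1); k3 = f(t_n + h/2, y_n + (h/2)·k2); k4 = f(t_n + h, y_n + h·k3); y_{n+1} = y_n + (h/6)·(k1 + 2k2 + 2k3 + k4).
t=0.000000, y=0.920000:
  k1 = f(0.000000, 0.920000) = 4.820000
  k2 = f(0.135000, 1.570700) = 6.446750
  k3 = f(0.135000, 1.790311) = 6.995778
  k4 = f(0.270000, 2.808860) = 9.542150
  y ← 0.920000 + (0.27/6)·(k1 + 2k2 + 2k3 + k4) = 2.776124
t=0.270000, y=2.776124:
  k1 = f(0.270000, 2.776124) = 9.460311
  k2 = f(0.405000, 4.053266) = 12.653166
  k3 = f(0.405000, 4.484302) = 13.730754
  k4 = f(0.540000, 6.483428) = 18.728570
  y ← 2.776124 + (0.27/6)·(k1 + 2k2 + 2k3 + k4) = 6.419177
y(0.54) ≈ 6.4192

6.4192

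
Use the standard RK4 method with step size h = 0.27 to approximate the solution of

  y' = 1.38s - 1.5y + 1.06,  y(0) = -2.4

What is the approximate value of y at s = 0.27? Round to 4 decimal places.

RK4: k1 = f(s_n, y_n); k2 = f(s_n + h/2, y_n + (h/2)·k1); k3 = f(s_n + h/2, y_n + (h/2)·k2); k4 = f(s_n + h, y_n + h·k3); y_{n+1} = y_n + (h/6)·(k1 + 2k2 + 2k3 + k4).
s=0.000000, y=-2.400000:
  k1 = f(0.000000, -2.400000) = 4.660000
  k2 = f(0.135000, -1.770900) = 3.902650
  k3 = f(0.135000, -1.873142) = 4.056013
  k4 = f(0.270000, -1.304876) = 3.389915
  y ← -2.400000 + (0.27/6)·(k1 + 2k2 + 2k3 + k4) = -1.321474
y(0.27) ≈ -1.3215

-1.3215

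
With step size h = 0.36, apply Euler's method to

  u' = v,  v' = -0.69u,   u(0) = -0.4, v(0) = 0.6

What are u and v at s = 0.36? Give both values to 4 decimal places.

Euler on (u,v): u_{n+1} = u_n + h·u', v_{n+1} = v_n + h·v'.
0.000000: (-0.400000, 0.600000); f=(0.600000, 0.276000) → (-0.184000, 0.699360)
(u(0.36), v(0.36)) ≈ (-0.1840, 0.6994)

-0.1840, 0.6994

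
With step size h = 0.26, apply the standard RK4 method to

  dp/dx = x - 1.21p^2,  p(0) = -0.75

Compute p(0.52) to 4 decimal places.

-1.1930

RK4: k1 = f(x_n, p_n); k2 = f(x_n + h/2, p_n + (h/2)·k1); k3 = f(x_n + h/2, p_n + (h/2)·k2); k4 = f(x_n + h, p_n + h·k3); p_{n+1} = p_n + (h/6)·(k1 + 2k2 + 2k3 + k4).
x=0.000000, p=-0.750000:
  k1 = f(0.000000, -0.750000) = -0.680625
  k2 = f(0.130000, -0.838481) = -0.720691
  k3 = f(0.130000, -0.843690) = -0.731293
  k4 = f(0.260000, -0.940136) = -0.809466
  p ← -0.750000 + (0.26/6)·(k1 + 2k2 + 2k3 + k4) = -0.940409
x=0.260000, p=-0.940409:
  k1 = f(0.260000, -0.940409) = -0.810087
  k2 = f(0.390000, -1.045721) = -0.933173
  k3 = f(0.390000, -1.061722) = -0.973976
  k4 = f(0.520000, -1.193643) = -1.203989
  p ← -0.940409 + (0.26/6)·(k1 + 2k2 + 2k3 + k4) = -1.192972
p(0.52) ≈ -1.1930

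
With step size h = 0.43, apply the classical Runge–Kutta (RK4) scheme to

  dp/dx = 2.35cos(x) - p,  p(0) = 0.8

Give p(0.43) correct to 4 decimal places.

1.3137

RK4: k1 = f(x_n, p_n); k2 = f(x_n + h/2, p_n + (h/2)·k1); k3 = f(x_n + h/2, p_n + (h/2)·k2); k4 = f(x_n + h, p_n + h·k3); p_{n+1} = p_n + (h/6)·(k1 + 2k2 + 2k3 + k4).
x=0.000000, p=0.800000:
  k1 = f(0.000000, 0.800000) = 1.550000
  k2 = f(0.215000, 1.133250) = 1.162645
  k3 = f(0.215000, 1.049969) = 1.245926
  k4 = f(0.430000, 1.335748) = 0.800321
  p ← 0.800000 + (0.43/6)·(k1 + 2k2 + 2k3 + k4) = 1.313668
p(0.43) ≈ 1.3137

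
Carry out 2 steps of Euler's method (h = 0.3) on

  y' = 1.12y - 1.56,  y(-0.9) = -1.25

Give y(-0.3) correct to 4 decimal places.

Euler: y_{n+1} = y_n + h·f(s_n, y_n).
s=-0.900000, y=-1.250000: f=-2.960000 → y ← -1.250000 + 0.3·(-2.960000) = -2.138000
s=-0.600000, y=-2.138000: f=-3.954560 → y ← -2.138000 + 0.3·(-3.954560) = -3.324368
y(-0.3) ≈ -3.3244

-3.3244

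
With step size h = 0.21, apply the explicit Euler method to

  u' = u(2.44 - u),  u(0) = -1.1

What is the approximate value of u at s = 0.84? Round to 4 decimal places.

Euler: u_{n+1} = u_n + h·f(s_n, u_n).
s=0.000000, u=-1.100000: f=-3.894000 → u ← -1.100000 + 0.21·(-3.894000) = -1.917740
s=0.210000, u=-1.917740: f=-8.357012 → u ← -1.917740 + 0.21·(-8.357012) = -3.672713
s=0.420000, u=-3.672713: f=-22.450236 → u ← -3.672713 + 0.21·(-22.450236) = -8.387262
s=0.630000, u=-8.387262: f=-90.811088 → u ← -8.387262 + 0.21·(-90.811088) = -27.457591
u(0.84) ≈ -27.4576

-27.4576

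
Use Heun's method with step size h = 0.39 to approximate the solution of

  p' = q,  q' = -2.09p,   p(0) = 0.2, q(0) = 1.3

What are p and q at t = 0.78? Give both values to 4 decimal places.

Heun on (p,q): k1 = f(t_n, state_n); k2 = f(t_n + h, state_n + h·k1); state_{n+1} = state_n + (h/2)·(k1 + k2).
0.000000: (0.200000, 1.300000)
  k1 = (1.300000, -0.418000)
  predictor → (0.707000, 1.136980)
  k2 = (1.136980, -1.477630)
  → (0.675211, 0.930352)
0.390000: (0.675211, 0.930352)
  k1 = (0.930352, -1.411191)
  predictor → (1.038048, 0.379988)
  k2 = (0.379988, -2.169521)
  → (0.930727, 0.232113)
(p(0.78), q(0.78)) ≈ (0.9307, 0.2321)

0.9307, 0.2321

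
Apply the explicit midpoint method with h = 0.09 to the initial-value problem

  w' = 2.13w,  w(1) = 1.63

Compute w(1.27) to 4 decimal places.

2.8882

Midpoint: k1 = f(x_n, w_n); k2 = f(x_n + h/2, w_n + (h/2)·k1); w_{n+1} = w_n + h·k2.
x=1.000000, w=1.630000:
  k1 = f(1.000000, 1.630000) = 3.471900
  k2 = f(1.045000, 1.786235) = 3.804682
  w ← 1.630000 + 0.09·3.804682 = 1.972421
x=1.090000, w=1.972421:
  k1 = f(1.090000, 1.972421) = 4.201257
  k2 = f(1.135000, 2.161478) = 4.603948
  w ← 1.972421 + 0.09·4.603948 = 2.386777
x=1.180000, w=2.386777:
  k1 = f(1.180000, 2.386777) = 5.083834
  k2 = f(1.225000, 2.615549) = 5.571120
  w ← 2.386777 + 0.09·5.571120 = 2.888177
w(1.27) ≈ 2.8882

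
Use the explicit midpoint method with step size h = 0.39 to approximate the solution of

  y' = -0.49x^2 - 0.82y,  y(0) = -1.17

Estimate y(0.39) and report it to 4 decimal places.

-0.8629

Midpoint: k1 = f(x_n, y_n); k2 = f(x_n + h/2, y_n + (h/2)·k1); y_{n+1} = y_n + h·k2.
x=0.000000, y=-1.170000:
  k1 = f(0.000000, -1.170000) = 0.959400
  k2 = f(0.195000, -0.982917) = 0.787360
  y ← -1.170000 + 0.39·0.787360 = -0.862930
y(0.39) ≈ -0.8629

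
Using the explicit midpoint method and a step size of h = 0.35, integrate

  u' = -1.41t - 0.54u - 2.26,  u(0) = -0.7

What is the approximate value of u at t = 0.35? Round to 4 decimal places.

-1.3828

Midpoint: k1 = f(t_n, u_n); k2 = f(t_n + h/2, u_n + (h/2)·k1); u_{n+1} = u_n + h·k2.
t=0.000000, u=-0.700000:
  k1 = f(0.000000, -0.700000) = -1.882000
  k2 = f(0.175000, -1.029350) = -1.950901
  u ← -0.700000 + 0.35·(-1.950901) = -1.382815
u(0.35) ≈ -1.3828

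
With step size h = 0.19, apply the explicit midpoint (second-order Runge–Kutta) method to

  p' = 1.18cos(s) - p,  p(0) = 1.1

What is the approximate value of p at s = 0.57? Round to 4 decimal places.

Midpoint: k1 = f(s_n, p_n); k2 = f(s_n + h/2, p_n + (h/2)·k1); p_{n+1} = p_n + h·k2.
s=0.000000, p=1.100000:
  k1 = f(0.000000, 1.100000) = 0.080000
  k2 = f(0.095000, 1.107600) = 0.067079
  p ← 1.100000 + 0.19·0.067079 = 1.112745
s=0.190000, p=1.112745:
  k1 = f(0.190000, 1.112745) = 0.046020
  k2 = f(0.285000, 1.117117) = 0.015284
  p ← 1.112745 + 0.19·0.015284 = 1.115649
s=0.380000, p=1.115649:
  k1 = f(0.380000, 1.115649) = -0.019825
  k2 = f(0.475000, 1.113766) = -0.064400
  p ← 1.115649 + 0.19·(-0.064400) = 1.103413
p(0.57) ≈ 1.1034

1.1034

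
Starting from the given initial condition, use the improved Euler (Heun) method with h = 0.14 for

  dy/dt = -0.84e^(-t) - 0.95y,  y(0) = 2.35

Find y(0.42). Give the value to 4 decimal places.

Heun: k1 = f(t_n, y_n); k2 = f(t_n + h, y_n + h·k1); y_{n+1} = y_n + (h/2)·(k1 + k2).
t=0.000000, y=2.350000:
  k1 = f(0.000000, 2.350000) = -3.072500
  k2 = f(0.140000, 1.919850) = -2.554118
  y ← 2.350000 + (0.14/2)·(-3.072500 + (-2.554118)) = 1.956137
t=0.140000, y=1.956137:
  k1 = f(0.140000, 1.956137) = -2.588591
  k2 = f(0.280000, 1.593734) = -2.148906
  y ← 1.956137 + (0.14/2)·(-2.588591 + (-2.148906)) = 1.624512
t=0.280000, y=1.624512:
  k1 = f(0.280000, 1.624512) = -2.178145
  k2 = f(0.420000, 1.319572) = -1.805512
  y ← 1.624512 + (0.14/2)·(-2.178145 + (-1.805512)) = 1.345656
y(0.42) ≈ 1.3457

1.3457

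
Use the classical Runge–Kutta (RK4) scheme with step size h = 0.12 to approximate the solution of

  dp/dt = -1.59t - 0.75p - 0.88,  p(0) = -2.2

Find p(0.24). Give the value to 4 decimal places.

-2.0740

RK4: k1 = f(t_n, p_n); k2 = f(t_n + h/2, p_n + (h/2)·k1); k3 = f(t_n + h/2, p_n + (h/2)·k2); k4 = f(t_n + h, p_n + h·k3); p_{n+1} = p_n + (h/6)·(k1 + 2k2 + 2k3 + k4).
t=0.000000, p=-2.200000:
  k1 = f(0.000000, -2.200000) = 0.770000
  k2 = f(0.060000, -2.153800) = 0.639950
  k3 = f(0.060000, -2.161603) = 0.645802
  k4 = f(0.120000, -2.122504) = 0.521078
  p ← -2.200000 + (0.12/6)·(k1 + 2k2 + 2k3 + k4) = -2.122748
t=0.120000, p=-2.122748:
  k1 = f(0.120000, -2.122748) = 0.521261
  k2 = f(0.180000, -2.091473) = 0.402405
  k3 = f(0.180000, -2.098604) = 0.407753
  k4 = f(0.240000, -2.073818) = 0.293763
  p ← -2.122748 + (0.12/6)·(k1 + 2k2 + 2k3 + k4) = -2.074042
p(0.24) ≈ -2.0740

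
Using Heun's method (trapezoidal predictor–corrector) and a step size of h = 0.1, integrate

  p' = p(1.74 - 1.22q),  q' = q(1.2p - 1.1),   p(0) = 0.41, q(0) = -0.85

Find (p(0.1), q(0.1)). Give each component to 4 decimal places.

0.5380, -0.8053

Heun on (p,q): k1 = f(t_n, state_n); k2 = f(t_n + h, state_n + h·k1); state_{n+1} = state_n + (h/2)·(k1 + k2).
0.000000: (0.410000, -0.850000)
  k1 = (1.138570, 0.516800)
  predictor → (0.523857, -0.798320)
  k2 = (1.421722, 0.376305)
  → (0.538015, -0.805345)
(p(0.1), q(0.1)) ≈ (0.5380, -0.8053)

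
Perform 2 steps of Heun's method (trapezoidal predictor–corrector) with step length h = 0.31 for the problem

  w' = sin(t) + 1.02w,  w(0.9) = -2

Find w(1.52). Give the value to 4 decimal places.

-2.9708

Heun: k1 = f(t_n, w_n); k2 = f(t_n + h, w_n + h·k1); w_{n+1} = w_n + (h/2)·(k1 + k2).
t=0.900000, w=-2.000000:
  k1 = f(0.900000, -2.000000) = -1.256673
  k2 = f(1.210000, -2.389569) = -1.501744
  w ← -2.000000 + (0.31/2)·(-1.256673 + (-1.501744)) = -2.427555
t=1.210000, w=-2.427555:
  k1 = f(1.210000, -2.427555) = -1.540490
  k2 = f(1.520000, -2.905106) = -1.964498
  w ← -2.427555 + (0.31/2)·(-1.540490 + (-1.964498)) = -2.970828
w(1.52) ≈ -2.9708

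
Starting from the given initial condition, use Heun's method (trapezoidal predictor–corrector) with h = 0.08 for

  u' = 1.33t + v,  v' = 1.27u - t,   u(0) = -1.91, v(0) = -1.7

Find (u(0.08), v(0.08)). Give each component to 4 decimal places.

-2.0495, -1.9042

Heun on (u,v): k1 = f(t_n, state_n); k2 = f(t_n + h, state_n + h·k1); state_{n+1} = state_n + (h/2)·(k1 + k2).
0.000000: (-1.910000, -1.700000)
  k1 = (-1.700000, -2.425700)
  predictor → (-2.046000, -1.894056)
  k2 = (-1.787656, -2.678420)
  → (-2.049506, -1.904165)
(u(0.08), v(0.08)) ≈ (-2.0495, -1.9042)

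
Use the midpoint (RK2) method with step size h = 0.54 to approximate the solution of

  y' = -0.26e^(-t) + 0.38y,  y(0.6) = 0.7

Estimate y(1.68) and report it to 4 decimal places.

Midpoint: k1 = f(t_n, y_n); k2 = f(t_n + h/2, y_n + (h/2)·k1); y_{n+1} = y_n + h·k2.
t=0.600000, y=0.700000:
  k1 = f(0.600000, 0.700000) = 0.123309
  k2 = f(0.870000, 0.733293) = 0.169724
  y ← 0.700000 + 0.54·0.169724 = 0.791651
t=1.140000, y=0.791651:
  k1 = f(1.140000, 0.791651) = 0.217674
  k2 = f(1.410000, 0.850423) = 0.259684
  y ← 0.791651 + 0.54·0.259684 = 0.931880
y(1.68) ≈ 0.9319

0.9319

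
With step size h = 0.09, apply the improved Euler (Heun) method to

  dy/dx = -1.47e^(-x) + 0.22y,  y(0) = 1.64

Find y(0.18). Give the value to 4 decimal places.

1.4589

Heun: k1 = f(x_n, y_n); k2 = f(x_n + h, y_n + h·k1); y_{n+1} = y_n + (h/2)·(k1 + k2).
x=0.000000, y=1.640000:
  k1 = f(0.000000, 1.640000) = -1.109200
  k2 = f(0.090000, 1.540172) = -1.004641
  y ← 1.640000 + (0.09/2)·(-1.109200 + (-1.004641)) = 1.544877
x=0.090000, y=1.544877:
  k1 = f(0.090000, 1.544877) = -1.003606
  k2 = f(0.180000, 1.454553) = -0.907846
  y ← 1.544877 + (0.09/2)·(-1.003606 + (-0.907846)) = 1.458862
y(0.18) ≈ 1.4589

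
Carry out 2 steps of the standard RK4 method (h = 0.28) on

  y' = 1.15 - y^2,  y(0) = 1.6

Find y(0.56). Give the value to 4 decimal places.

RK4: k1 = f(x_n, y_n); k2 = f(x_n + h/2, y_n + (h/2)·k1); k3 = f(x_n + h/2, y_n + (h/2)·k2); k4 = f(x_n + h, y_n + h·k3); y_{n+1} = y_n + (h/6)·(k1 + 2k2 + 2k3 + k4).
x=0.000000, y=1.600000:
  k1 = f(0.000000, 1.600000) = -1.410000
  k2 = f(0.140000, 1.402600) = -0.817287
  k3 = f(0.140000, 1.485580) = -1.056948
  k4 = f(0.280000, 1.304055) = -0.550559
  y ← 1.600000 + (0.28/6)·(k1 + 2k2 + 2k3 + k4) = 1.333579
x=0.280000, y=1.333579:
  k1 = f(0.280000, 1.333579) = -0.628432
  k2 = f(0.420000, 1.245598) = -0.401515
  k3 = f(0.420000, 1.277367) = -0.481666
  k4 = f(0.560000, 1.198712) = -0.286911
  y ← 1.333579 + (0.28/6)·(k1 + 2k2 + 2k3 + k4) = 1.208433
y(0.56) ≈ 1.2084

1.2084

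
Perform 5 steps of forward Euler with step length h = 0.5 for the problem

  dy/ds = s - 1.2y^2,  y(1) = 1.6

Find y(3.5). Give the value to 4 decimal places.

Euler: y_{n+1} = y_n + h·f(s_n, y_n).
s=1.000000, y=1.600000: f=-2.072000 → y ← 1.600000 + 0.5·(-2.072000) = 0.564000
s=1.500000, y=0.564000: f=1.118285 → y ← 0.564000 + 0.5·1.118285 = 1.123142
s=2.000000, y=1.123142: f=0.486261 → y ← 1.123142 + 0.5·0.486261 = 1.366273
s=2.500000, y=1.366273: f=0.259957 → y ← 1.366273 + 0.5·0.259957 = 1.496252
s=3.000000, y=1.496252: f=0.313477 → y ← 1.496252 + 0.5·0.313477 = 1.652990
y(3.5) ≈ 1.6530

1.6530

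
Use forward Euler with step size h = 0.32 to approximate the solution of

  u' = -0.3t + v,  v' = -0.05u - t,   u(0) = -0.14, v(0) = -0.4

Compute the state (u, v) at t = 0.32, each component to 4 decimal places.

Euler on (u,v): u_{n+1} = u_n + h·u', v_{n+1} = v_n + h·v'.
0.000000: (-0.140000, -0.400000); f=(-0.400000, 0.007000) → (-0.268000, -0.397760)
(u(0.32), v(0.32)) ≈ (-0.2680, -0.3978)

-0.2680, -0.3978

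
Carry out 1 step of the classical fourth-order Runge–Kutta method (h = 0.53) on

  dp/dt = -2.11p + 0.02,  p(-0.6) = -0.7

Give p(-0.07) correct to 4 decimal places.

RK4: k1 = f(t_n, p_n); k2 = f(t_n + h/2, p_n + (h/2)·k1); k3 = f(t_n + h/2, p_n + (h/2)·k2); k4 = f(t_n + h, p_n + h·k3); p_{n+1} = p_n + (h/6)·(k1 + 2k2 + 2k3 + k4).
t=-0.600000, p=-0.700000:
  k1 = f(-0.600000, -0.700000) = 1.497000
  k2 = f(-0.335000, -0.303295) = 0.659952
  k3 = f(-0.335000, -0.525113) = 1.127988
  k4 = f(-0.070000, -0.102167) = 0.235571
  p ← -0.700000 + (0.53/6)·(k1 + 2k2 + 2k3 + k4) = -0.231087
p(-0.07) ≈ -0.2311

-0.2311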